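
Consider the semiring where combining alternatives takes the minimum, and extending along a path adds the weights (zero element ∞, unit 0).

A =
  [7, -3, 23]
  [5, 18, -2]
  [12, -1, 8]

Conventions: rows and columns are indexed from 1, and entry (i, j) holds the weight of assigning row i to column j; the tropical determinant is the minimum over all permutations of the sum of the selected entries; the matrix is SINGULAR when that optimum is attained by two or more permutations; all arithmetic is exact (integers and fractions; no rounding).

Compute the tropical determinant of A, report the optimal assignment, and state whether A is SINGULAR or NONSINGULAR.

σ = (1, 2, 3): 7 + 18 + 8 = 33
σ = (1, 3, 2): 7 + (-2) + (-1) = 4
σ = (2, 1, 3): (-3) + 5 + 8 = 10
σ = (2, 3, 1): (-3) + (-2) + 12 = 7
σ = (3, 1, 2): 23 + 5 + (-1) = 27
σ = (3, 2, 1): 23 + 18 + 12 = 53
Optimal value attained by: σ = (1, 3, 2).
Answer: det⊕(A) = 4; verdict: NONSINGULAR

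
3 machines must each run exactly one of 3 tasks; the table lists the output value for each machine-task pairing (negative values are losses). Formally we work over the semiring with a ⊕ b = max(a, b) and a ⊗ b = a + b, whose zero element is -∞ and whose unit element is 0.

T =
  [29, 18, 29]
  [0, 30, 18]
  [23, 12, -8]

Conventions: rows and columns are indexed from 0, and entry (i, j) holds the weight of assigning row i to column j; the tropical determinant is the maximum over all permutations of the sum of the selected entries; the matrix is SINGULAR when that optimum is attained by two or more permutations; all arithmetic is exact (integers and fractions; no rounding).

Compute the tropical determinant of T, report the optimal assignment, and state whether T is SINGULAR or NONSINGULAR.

σ = (0, 1, 2): 29 + 30 + (-8) = 51
σ = (0, 2, 1): 29 + 18 + 12 = 59
σ = (1, 0, 2): 18 + 0 + (-8) = 10
σ = (1, 2, 0): 18 + 18 + 23 = 59
σ = (2, 0, 1): 29 + 0 + 12 = 41
σ = (2, 1, 0): 29 + 30 + 23 = 82
Optimal value attained by: σ = (2, 1, 0).
Answer: det⊕(T) = 82; verdict: NONSINGULAR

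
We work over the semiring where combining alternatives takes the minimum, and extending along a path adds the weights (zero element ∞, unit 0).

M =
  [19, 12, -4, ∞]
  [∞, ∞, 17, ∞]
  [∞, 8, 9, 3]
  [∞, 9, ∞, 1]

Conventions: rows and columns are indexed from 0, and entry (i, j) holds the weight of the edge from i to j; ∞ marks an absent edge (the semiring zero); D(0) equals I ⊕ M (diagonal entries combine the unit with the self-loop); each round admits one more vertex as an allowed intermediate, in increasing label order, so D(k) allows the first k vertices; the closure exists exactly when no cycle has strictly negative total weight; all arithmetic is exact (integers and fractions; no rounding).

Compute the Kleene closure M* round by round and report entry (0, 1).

D(0):
  [0, 12, -4, ∞]
  [∞, 0, 17, ∞]
  [∞, 8, 0, 3]
  [∞, 9, ∞, 0]
D(1):
  [0, 12, -4, ∞]
  [∞, 0, 17, ∞]
  [∞, 8, 0, 3]
  [∞, 9, ∞, 0]
D(2):
  [0, 12, -4, ∞]
  [∞, 0, 17, ∞]
  [∞, 8, 0, 3]
  [∞, 9, 26, 0]
D(3):
  [0, 4, -4, -1]
  [∞, 0, 17, 20]
  [∞, 8, 0, 3]
  [∞, 9, 26, 0]
D(4):
  [0, 4, -4, -1]
  [∞, 0, 17, 20]
  [∞, 8, 0, 3]
  [∞, 9, 26, 0]
Answer: M*[0][1] = 4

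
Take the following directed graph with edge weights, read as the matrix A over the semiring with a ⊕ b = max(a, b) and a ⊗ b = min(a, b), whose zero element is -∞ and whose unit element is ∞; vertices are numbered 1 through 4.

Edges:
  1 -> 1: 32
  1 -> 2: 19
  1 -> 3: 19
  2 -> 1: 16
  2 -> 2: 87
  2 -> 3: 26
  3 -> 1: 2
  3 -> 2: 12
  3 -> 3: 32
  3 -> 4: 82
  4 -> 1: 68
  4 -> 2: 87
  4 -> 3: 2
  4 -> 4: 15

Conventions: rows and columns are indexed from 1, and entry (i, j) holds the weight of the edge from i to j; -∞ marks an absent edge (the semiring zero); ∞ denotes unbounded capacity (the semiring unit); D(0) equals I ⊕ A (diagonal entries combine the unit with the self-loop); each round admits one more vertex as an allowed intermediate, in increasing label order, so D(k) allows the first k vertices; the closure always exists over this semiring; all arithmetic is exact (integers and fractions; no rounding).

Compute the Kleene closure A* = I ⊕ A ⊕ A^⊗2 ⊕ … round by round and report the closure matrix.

D(0):
  [∞, 19, 19, -∞]
  [16, ∞, 26, -∞]
  [2, 12, ∞, 82]
  [68, 87, 2, ∞]
D(1):
  [∞, 19, 19, -∞]
  [16, ∞, 26, -∞]
  [2, 12, ∞, 82]
  [68, 87, 19, ∞]
D(2):
  [∞, 19, 19, -∞]
  [16, ∞, 26, -∞]
  [12, 12, ∞, 82]
  [68, 87, 26, ∞]
D(3):
  [∞, 19, 19, 19]
  [16, ∞, 26, 26]
  [12, 12, ∞, 82]
  [68, 87, 26, ∞]
D(4):
  [∞, 19, 19, 19]
  [26, ∞, 26, 26]
  [68, 82, ∞, 82]
  [68, 87, 26, ∞]
Answer: A* = [[∞, 19, 19, 19], [26, ∞, 26, 26], [68, 82, ∞, 82], [68, 87, 26, ∞]]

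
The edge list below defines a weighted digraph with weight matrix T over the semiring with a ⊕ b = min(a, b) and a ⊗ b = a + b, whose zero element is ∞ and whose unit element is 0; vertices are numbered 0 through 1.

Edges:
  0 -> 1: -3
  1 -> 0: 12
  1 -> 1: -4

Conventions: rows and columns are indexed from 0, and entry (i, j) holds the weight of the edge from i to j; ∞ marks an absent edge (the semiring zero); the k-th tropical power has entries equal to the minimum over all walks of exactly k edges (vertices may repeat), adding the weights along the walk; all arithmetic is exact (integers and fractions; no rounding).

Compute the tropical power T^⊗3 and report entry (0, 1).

T^⊗2:
  [9, -7]
  [8, -8]
T^⊗3:
  [5, -11]
  [4, -12]
Key observation: the optimum is the walk 0->1->1->1, with weight (-3) + (-4) + (-4) = -11.
Optimal value attained by: walk 0->1->1->1.
Answer: (T^⊗3)[0][1] = -11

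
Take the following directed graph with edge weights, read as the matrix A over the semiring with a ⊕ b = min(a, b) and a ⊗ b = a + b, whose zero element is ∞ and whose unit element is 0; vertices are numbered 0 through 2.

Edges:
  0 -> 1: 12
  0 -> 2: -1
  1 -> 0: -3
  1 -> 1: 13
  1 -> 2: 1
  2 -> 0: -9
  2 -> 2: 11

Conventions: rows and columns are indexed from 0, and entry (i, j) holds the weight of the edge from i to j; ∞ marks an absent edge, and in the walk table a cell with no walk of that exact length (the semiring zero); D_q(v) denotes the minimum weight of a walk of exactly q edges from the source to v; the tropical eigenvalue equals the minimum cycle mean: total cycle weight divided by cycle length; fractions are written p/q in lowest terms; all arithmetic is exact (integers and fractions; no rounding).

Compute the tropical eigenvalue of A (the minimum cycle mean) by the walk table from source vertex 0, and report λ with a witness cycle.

q=0: [0, ∞, ∞]
q=1: [∞, 12, -1]
q=2: [-10, 25, 10]
q=3: [1, 2, -11]
Optimal cycle mean attained by: cycle 0->2->0, total (-1) + (-9), length 2.
Answer: λ = -5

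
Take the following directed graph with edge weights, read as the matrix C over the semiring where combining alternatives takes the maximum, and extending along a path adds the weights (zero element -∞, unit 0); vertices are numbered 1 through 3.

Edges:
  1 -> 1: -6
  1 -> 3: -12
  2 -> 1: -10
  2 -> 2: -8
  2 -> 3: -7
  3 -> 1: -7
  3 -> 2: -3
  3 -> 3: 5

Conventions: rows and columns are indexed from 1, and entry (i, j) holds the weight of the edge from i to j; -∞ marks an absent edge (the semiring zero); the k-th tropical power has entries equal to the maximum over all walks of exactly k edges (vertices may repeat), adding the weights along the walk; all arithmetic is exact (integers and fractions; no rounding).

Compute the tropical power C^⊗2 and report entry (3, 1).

C^⊗2:
  [-12, -15, -7]
  [-14, -10, -2]
  [-2, 2, 10]
Key observation: the optimum is the walk 3->3->1, with weight 5 + (-7) = -2.
Optimal value attained by: walk 3->3->1.
Answer: (C^⊗2)[3][1] = -2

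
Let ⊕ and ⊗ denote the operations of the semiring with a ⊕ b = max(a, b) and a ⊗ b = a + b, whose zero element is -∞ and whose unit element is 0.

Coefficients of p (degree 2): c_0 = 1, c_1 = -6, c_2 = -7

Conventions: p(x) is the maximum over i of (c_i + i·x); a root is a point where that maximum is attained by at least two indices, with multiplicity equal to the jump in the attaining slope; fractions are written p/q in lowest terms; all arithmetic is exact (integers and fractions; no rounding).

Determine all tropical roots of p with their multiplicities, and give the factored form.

hull edge (i=0, c=1) to (i=2, c=-7): slope -4, span 2
Factored form: p(x) = -7 ⊗ (x ⊕ 4) ⊗ (x ⊕ 4)
Answer: roots = 4 (mult 2)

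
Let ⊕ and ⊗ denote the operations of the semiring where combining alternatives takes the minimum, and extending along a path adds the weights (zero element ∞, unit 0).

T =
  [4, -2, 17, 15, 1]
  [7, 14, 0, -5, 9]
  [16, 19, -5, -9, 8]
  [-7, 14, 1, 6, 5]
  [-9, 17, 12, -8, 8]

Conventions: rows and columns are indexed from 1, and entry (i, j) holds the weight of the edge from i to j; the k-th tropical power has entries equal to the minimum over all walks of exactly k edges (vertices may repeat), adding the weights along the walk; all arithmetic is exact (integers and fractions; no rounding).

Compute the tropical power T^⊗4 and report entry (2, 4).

T^⊗2:
  [-8, 2, -2, -7, 5]
  [-12, 5, -5, -9, 0]
  [-16, 5, -10, -14, -4]
  [-4, -9, -4, -8, -6]
  [-15, -11, -7, -2, -8]
T^⊗3:
  [-14, -10, -7, -11, -7]
  [-16, -14, -10, -14, -11]
  [-21, -18, -15, -19, -15]
  [-15, -6, -9, -14, -3]
  [-17, -17, -12, -16, -14]
T^⊗4:
  [-18, -16, -12, -16, -13]
  [-21, -18, -15, -19, -15]
  [-26, -23, -20, -24, -20]
  [-21, -17, -14, -18, -14]
  [-23, -19, -17, -22, -16]
Key observation: the optimum is the walk 2->3->3->3->4, with weight 0 + (-5) + (-5) + (-9) = -19.
Optimal value attained by: walk 2->3->3->3->4.
Answer: (T^⊗4)[2][4] = -19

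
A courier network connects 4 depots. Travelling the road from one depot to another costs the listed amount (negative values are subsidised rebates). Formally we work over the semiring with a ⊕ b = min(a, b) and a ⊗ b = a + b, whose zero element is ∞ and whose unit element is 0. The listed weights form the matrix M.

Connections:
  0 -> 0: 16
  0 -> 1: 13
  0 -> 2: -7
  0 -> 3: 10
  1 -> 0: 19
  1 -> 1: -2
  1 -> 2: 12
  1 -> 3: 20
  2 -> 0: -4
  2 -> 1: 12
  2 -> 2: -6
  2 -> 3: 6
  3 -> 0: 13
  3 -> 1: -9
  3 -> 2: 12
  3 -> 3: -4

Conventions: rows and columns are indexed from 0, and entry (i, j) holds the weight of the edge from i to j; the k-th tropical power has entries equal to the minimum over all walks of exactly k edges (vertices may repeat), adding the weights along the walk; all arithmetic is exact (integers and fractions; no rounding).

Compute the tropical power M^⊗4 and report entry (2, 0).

M^⊗2:
  [-11, 1, -13, -1]
  [8, -4, 6, 16]
  [-10, -3, -12, 0]
  [8, -13, 3, -8]
M^⊗3:
  [-17, -10, -19, -7]
  [2, -6, 0, 12]
  [-16, -9, -18, -6]
  [-1, -17, -3, -12]
M^⊗4:
  [-23, -16, -25, -13]
  [-4, -8, -6, 6]
  [-22, -15, -24, -12]
  [-7, -21, -9, -16]
Key observation: the optimum is the walk 2->2->2->2->0, with weight (-6) + (-6) + (-6) + (-4) = -22.
Optimal value attained by: walk 2->2->2->2->0.
Answer: (M^⊗4)[2][0] = -22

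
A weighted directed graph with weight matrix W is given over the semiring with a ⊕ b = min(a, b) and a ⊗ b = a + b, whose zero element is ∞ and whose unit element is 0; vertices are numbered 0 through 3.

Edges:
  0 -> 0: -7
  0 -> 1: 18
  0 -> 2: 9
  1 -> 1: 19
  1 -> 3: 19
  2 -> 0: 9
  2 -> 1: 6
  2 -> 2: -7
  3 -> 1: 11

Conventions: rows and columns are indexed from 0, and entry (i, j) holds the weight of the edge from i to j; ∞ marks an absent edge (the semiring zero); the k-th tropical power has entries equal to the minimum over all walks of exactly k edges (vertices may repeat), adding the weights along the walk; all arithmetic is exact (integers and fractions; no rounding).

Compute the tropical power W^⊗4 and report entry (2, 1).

W^⊗2:
  [-14, 11, 2, 37]
  [∞, 30, ∞, 38]
  [2, -1, -14, 25]
  [∞, 30, ∞, 30]
W^⊗3:
  [-21, 4, -5, 30]
  [∞, 49, ∞, 49]
  [-5, -8, -21, 18]
  [∞, 41, ∞, 49]
W^⊗4:
  [-28, -3, -12, 23]
  [∞, 60, ∞, 68]
  [-12, -15, -28, 11]
  [∞, 60, ∞, 60]
Key observation: the optimum is the walk 2->2->2->2->1, with weight (-7) + (-7) + (-7) + 6 = -15.
Optimal value attained by: walk 2->2->2->2->1.
Answer: (W^⊗4)[2][1] = -15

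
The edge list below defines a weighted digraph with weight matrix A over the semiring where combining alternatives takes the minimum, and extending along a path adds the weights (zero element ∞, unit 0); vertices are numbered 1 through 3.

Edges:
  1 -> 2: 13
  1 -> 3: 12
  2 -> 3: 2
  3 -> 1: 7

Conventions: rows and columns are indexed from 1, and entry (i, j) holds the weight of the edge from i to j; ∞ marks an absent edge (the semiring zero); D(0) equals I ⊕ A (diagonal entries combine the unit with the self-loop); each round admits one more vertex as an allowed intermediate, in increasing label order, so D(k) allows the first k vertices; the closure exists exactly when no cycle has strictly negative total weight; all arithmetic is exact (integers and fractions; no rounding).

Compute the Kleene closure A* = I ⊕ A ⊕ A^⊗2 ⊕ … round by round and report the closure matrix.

D(0):
  [0, 13, 12]
  [∞, 0, 2]
  [7, ∞, 0]
D(1):
  [0, 13, 12]
  [∞, 0, 2]
  [7, 20, 0]
D(2):
  [0, 13, 12]
  [∞, 0, 2]
  [7, 20, 0]
D(3):
  [0, 13, 12]
  [9, 0, 2]
  [7, 20, 0]
Answer: A* = [[0, 13, 12], [9, 0, 2], [7, 20, 0]]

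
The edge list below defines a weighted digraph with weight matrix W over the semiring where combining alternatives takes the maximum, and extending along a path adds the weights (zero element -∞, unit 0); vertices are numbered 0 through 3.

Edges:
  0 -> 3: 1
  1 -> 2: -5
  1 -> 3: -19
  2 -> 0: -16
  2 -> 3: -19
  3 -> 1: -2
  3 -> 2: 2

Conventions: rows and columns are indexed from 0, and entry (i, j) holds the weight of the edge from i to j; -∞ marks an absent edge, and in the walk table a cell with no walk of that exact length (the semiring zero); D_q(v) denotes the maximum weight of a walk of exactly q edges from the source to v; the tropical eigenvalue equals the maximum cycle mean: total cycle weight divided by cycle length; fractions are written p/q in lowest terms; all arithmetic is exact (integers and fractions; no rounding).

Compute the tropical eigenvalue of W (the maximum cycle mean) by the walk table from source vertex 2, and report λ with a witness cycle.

q=0: [-∞, -∞, 0, -∞]
q=1: [-16, -∞, -∞, -19]
q=2: [-∞, -21, -17, -15]
q=3: [-33, -17, -13, -36]
q=4: [-29, -38, -22, -32]
Optimal cycle mean attained by: cycle 0->3->2->0, total 1 + 2 + (-16), length 3.
Answer: λ = -13/3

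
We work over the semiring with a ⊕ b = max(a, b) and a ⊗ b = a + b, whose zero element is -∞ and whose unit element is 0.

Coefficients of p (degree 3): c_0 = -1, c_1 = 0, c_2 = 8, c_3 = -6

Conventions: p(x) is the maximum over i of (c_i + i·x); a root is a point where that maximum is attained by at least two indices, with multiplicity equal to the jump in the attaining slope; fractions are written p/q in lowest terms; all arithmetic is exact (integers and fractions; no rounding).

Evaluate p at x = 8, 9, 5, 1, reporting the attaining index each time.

p(8) = max(-1+0·8=-1, 0+1·8=8, 8+2·8=24, -6+3·8=18) = 24 (attained by i=2)
p(9) = max(-1+0·9=-1, 0+1·9=9, 8+2·9=26, -6+3·9=21) = 26 (attained by i=2)
p(5) = max(-1+0·5=-1, 0+1·5=5, 8+2·5=18, -6+3·5=9) = 18 (attained by i=2)
p(1) = max(-1+0·1=-1, 0+1·1=1, 8+2·1=10, -6+3·1=-3) = 10 (attained by i=2)
Answer: p(8) = 24; p(9) = 26; p(5) = 18; p(1) = 10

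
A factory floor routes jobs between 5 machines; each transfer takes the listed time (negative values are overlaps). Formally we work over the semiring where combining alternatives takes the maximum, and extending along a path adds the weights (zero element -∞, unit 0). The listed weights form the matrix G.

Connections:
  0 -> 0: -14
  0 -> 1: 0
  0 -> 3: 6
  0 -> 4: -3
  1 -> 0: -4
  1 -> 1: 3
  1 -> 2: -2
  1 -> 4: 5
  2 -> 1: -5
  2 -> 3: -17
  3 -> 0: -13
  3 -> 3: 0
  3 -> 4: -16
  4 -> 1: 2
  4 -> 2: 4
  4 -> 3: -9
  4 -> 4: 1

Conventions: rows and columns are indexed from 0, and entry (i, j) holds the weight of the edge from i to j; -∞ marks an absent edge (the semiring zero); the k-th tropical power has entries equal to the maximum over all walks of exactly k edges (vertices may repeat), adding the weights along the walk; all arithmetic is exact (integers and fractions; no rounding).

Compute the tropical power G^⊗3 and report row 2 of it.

G^⊗2:
  [-4, 3, 1, 6, 5]
  [-1, 7, 9, 2, 8]
  [-9, -2, -7, -17, 0]
  [-13, -13, -12, 0, -15]
  [-2, 5, 5, -8, 7]
G^⊗3:
  [-1, 7, 9, 6, 8]
  [3, 10, 12, 5, 12]
  [-6, 2, 4, -3, 3]
  [-13, -10, -11, 0, -8]
  [1, 9, 11, 4, 10]
Answer: row 2 of G^⊗3 = [-6, 2, 4, -3, 3]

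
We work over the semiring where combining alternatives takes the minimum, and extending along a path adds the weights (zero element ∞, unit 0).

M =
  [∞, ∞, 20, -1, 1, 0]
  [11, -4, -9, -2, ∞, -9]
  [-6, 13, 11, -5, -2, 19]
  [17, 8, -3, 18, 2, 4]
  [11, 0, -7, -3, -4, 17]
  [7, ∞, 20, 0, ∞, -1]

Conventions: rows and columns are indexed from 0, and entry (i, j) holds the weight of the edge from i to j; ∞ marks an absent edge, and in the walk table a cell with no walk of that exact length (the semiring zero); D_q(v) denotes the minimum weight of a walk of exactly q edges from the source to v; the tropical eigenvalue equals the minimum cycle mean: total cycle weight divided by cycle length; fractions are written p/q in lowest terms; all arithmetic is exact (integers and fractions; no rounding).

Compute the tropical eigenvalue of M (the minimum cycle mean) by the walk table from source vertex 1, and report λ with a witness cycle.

q=0: [∞, 0, ∞, ∞, ∞, ∞]
q=1: [11, -4, -9, -2, ∞, -9]
q=2: [-15, -8, -13, -14, -11, -13]
q=3: [-19, -12, -18, -18, -15, -17]
q=4: [-24, -16, -22, -23, -20, -21]
q=5: [-28, -20, -27, -27, -24, -25]
q=6: [-33, -24, -31, -32, -29, -29]
Optimal cycle mean attained by: cycle 2->4->2, total (-2) + (-7), length 2.
Answer: λ = -9/2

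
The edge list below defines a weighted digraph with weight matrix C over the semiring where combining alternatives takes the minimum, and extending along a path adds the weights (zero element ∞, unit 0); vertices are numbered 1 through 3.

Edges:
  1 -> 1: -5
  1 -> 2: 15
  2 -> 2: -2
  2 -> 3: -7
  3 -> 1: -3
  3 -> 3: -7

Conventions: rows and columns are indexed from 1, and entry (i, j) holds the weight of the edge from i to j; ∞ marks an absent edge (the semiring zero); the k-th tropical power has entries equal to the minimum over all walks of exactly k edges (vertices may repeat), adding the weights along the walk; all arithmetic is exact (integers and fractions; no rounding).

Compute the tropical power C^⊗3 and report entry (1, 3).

C^⊗2:
  [-10, 10, 8]
  [-10, -4, -14]
  [-10, 12, -14]
C^⊗3:
  [-15, 5, 1]
  [-17, -6, -21]
  [-17, 5, -21]
Key observation: the optimum is the walk 1->2->3->3, with weight 15 + (-7) + (-7) = 1.
Optimal value attained by: walk 1->2->3->3.
Answer: (C^⊗3)[1][3] = 1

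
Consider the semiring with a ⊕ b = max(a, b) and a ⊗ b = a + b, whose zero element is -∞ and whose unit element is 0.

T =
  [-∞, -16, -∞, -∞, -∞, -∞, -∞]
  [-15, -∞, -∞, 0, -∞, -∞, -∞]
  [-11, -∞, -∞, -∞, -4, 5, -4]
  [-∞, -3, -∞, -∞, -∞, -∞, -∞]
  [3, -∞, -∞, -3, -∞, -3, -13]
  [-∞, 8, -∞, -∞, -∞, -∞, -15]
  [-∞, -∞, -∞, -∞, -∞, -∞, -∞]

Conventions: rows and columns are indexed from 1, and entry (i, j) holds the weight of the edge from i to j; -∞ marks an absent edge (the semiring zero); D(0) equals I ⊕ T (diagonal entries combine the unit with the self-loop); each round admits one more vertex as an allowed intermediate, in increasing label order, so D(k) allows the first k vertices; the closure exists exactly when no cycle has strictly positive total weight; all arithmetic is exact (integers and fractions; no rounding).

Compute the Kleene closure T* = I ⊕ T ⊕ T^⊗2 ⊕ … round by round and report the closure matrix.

D(0):
  [0, -16, -∞, -∞, -∞, -∞, -∞]
  [-15, 0, -∞, 0, -∞, -∞, -∞]
  [-11, -∞, 0, -∞, -4, 5, -4]
  [-∞, -3, -∞, 0, -∞, -∞, -∞]
  [3, -∞, -∞, -3, 0, -3, -13]
  [-∞, 8, -∞, -∞, -∞, 0, -15]
  [-∞, -∞, -∞, -∞, -∞, -∞, 0]
D(1):
  [0, -16, -∞, -∞, -∞, -∞, -∞]
  [-15, 0, -∞, 0, -∞, -∞, -∞]
  [-11, -27, 0, -∞, -4, 5, -4]
  [-∞, -3, -∞, 0, -∞, -∞, -∞]
  [3, -13, -∞, -3, 0, -3, -13]
  [-∞, 8, -∞, -∞, -∞, 0, -15]
  [-∞, -∞, -∞, -∞, -∞, -∞, 0]
D(2):
  [0, -16, -∞, -16, -∞, -∞, -∞]
  [-15, 0, -∞, 0, -∞, -∞, -∞]
  [-11, -27, 0, -27, -4, 5, -4]
  [-18, -3, -∞, 0, -∞, -∞, -∞]
  [3, -13, -∞, -3, 0, -3, -13]
  [-7, 8, -∞, 8, -∞, 0, -15]
  [-∞, -∞, -∞, -∞, -∞, -∞, 0]
D(3):
  [0, -16, -∞, -16, -∞, -∞, -∞]
  [-15, 0, -∞, 0, -∞, -∞, -∞]
  [-11, -27, 0, -27, -4, 5, -4]
  [-18, -3, -∞, 0, -∞, -∞, -∞]
  [3, -13, -∞, -3, 0, -3, -13]
  [-7, 8, -∞, 8, -∞, 0, -15]
  [-∞, -∞, -∞, -∞, -∞, -∞, 0]
D(4):
  [0, -16, -∞, -16, -∞, -∞, -∞]
  [-15, 0, -∞, 0, -∞, -∞, -∞]
  [-11, -27, 0, -27, -4, 5, -4]
  [-18, -3, -∞, 0, -∞, -∞, -∞]
  [3, -6, -∞, -3, 0, -3, -13]
  [-7, 8, -∞, 8, -∞, 0, -15]
  [-∞, -∞, -∞, -∞, -∞, -∞, 0]
D(5):
  [0, -16, -∞, -16, -∞, -∞, -∞]
  [-15, 0, -∞, 0, -∞, -∞, -∞]
  [-1, -10, 0, -7, -4, 5, -4]
  [-18, -3, -∞, 0, -∞, -∞, -∞]
  [3, -6, -∞, -3, 0, -3, -13]
  [-7, 8, -∞, 8, -∞, 0, -15]
  [-∞, -∞, -∞, -∞, -∞, -∞, 0]
D(6):
  [0, -16, -∞, -16, -∞, -∞, -∞]
  [-15, 0, -∞, 0, -∞, -∞, -∞]
  [-1, 13, 0, 13, -4, 5, -4]
  [-18, -3, -∞, 0, -∞, -∞, -∞]
  [3, 5, -∞, 5, 0, -3, -13]
  [-7, 8, -∞, 8, -∞, 0, -15]
  [-∞, -∞, -∞, -∞, -∞, -∞, 0]
D(7):
  [0, -16, -∞, -16, -∞, -∞, -∞]
  [-15, 0, -∞, 0, -∞, -∞, -∞]
  [-1, 13, 0, 13, -4, 5, -4]
  [-18, -3, -∞, 0, -∞, -∞, -∞]
  [3, 5, -∞, 5, 0, -3, -13]
  [-7, 8, -∞, 8, -∞, 0, -15]
  [-∞, -∞, -∞, -∞, -∞, -∞, 0]
Answer: T* = [[0, -16, -∞, -16, -∞, -∞, -∞], [-15, 0, -∞, 0, -∞, -∞, -∞], [-1, 13, 0, 13, -4, 5, -4], [-18, -3, -∞, 0, -∞, -∞, -∞], [3, 5, -∞, 5, 0, -3, -13], [-7, 8, -∞, 8, -∞, 0, -15], [-∞, -∞, -∞, -∞, -∞, -∞, 0]]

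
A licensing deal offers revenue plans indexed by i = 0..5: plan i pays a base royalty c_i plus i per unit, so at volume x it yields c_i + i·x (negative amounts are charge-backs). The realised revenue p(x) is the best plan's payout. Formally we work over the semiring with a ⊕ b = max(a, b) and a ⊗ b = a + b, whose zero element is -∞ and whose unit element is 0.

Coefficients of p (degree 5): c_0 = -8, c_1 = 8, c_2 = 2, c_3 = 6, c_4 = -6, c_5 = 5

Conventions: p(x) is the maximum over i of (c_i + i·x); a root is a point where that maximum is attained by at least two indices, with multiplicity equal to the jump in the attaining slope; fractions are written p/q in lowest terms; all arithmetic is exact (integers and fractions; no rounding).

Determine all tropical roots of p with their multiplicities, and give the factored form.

hull edge (i=0, c=-8) to (i=1, c=8): slope 16, span 1
hull edge (i=1, c=8) to (i=5, c=5): slope -3/4, span 4
Factored form: p(x) = 5 ⊗ (x ⊕ (-16)) ⊗ (x ⊕ 3/4) ⊗ (x ⊕ 3/4) ⊗ (x ⊕ 3/4) ⊗ (x ⊕ 3/4)
Answer: roots = -16 (mult 1), 3/4 (mult 4)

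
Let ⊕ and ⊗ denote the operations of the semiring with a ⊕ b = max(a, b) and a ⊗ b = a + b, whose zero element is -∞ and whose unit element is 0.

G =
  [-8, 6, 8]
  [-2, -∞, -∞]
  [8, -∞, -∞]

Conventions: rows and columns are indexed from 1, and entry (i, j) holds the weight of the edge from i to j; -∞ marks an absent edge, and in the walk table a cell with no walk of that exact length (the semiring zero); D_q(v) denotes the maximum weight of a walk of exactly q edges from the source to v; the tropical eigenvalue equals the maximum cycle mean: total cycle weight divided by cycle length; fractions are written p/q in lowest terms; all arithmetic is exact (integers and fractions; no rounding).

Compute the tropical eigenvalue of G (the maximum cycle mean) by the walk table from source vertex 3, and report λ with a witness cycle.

q=0: [-∞, -∞, 0]
q=1: [8, -∞, -∞]
q=2: [0, 14, 16]
q=3: [24, 6, 8]
Optimal cycle mean attained by: cycle 1->3->1, total 8 + 8, length 2.
Answer: λ = 8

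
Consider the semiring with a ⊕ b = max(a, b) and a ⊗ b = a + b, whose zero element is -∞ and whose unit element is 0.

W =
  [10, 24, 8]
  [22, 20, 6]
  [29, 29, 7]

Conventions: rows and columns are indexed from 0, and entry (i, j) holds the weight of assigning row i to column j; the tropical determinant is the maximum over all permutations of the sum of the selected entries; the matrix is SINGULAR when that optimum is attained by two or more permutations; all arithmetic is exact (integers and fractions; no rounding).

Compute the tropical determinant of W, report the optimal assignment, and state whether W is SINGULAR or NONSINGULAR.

σ = (0, 1, 2): 10 + 20 + 7 = 37
σ = (0, 2, 1): 10 + 6 + 29 = 45
σ = (1, 0, 2): 24 + 22 + 7 = 53
σ = (1, 2, 0): 24 + 6 + 29 = 59
σ = (2, 0, 1): 8 + 22 + 29 = 59
σ = (2, 1, 0): 8 + 20 + 29 = 57
Optimal value attained by: σ = (1, 2, 0).
Answer: det⊕(W) = 59; verdict: SINGULAR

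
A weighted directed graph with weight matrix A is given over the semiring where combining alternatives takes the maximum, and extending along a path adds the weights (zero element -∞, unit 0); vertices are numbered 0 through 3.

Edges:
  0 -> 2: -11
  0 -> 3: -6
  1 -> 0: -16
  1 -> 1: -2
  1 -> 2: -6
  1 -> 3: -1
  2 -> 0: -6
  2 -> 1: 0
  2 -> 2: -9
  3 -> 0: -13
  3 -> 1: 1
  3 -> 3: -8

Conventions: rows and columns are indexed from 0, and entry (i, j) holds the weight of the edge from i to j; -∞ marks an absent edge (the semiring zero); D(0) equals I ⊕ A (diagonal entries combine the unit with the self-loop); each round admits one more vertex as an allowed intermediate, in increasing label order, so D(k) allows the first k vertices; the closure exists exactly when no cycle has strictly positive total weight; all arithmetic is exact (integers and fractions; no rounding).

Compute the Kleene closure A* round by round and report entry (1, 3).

D(0):
  [0, -∞, -11, -6]
  [-16, 0, -6, -1]
  [-6, 0, 0, -∞]
  [-13, 1, -∞, 0]
D(1):
  [0, -∞, -11, -6]
  [-16, 0, -6, -1]
  [-6, 0, 0, -12]
  [-13, 1, -24, 0]
D(2):
  [0, -∞, -11, -6]
  [-16, 0, -6, -1]
  [-6, 0, 0, -1]
  [-13, 1, -5, 0]
D(3):
  [0, -11, -11, -6]
  [-12, 0, -6, -1]
  [-6, 0, 0, -1]
  [-11, 1, -5, 0]
D(4):
  [0, -5, -11, -6]
  [-12, 0, -6, -1]
  [-6, 0, 0, -1]
  [-11, 1, -5, 0]
Answer: A*[1][3] = -1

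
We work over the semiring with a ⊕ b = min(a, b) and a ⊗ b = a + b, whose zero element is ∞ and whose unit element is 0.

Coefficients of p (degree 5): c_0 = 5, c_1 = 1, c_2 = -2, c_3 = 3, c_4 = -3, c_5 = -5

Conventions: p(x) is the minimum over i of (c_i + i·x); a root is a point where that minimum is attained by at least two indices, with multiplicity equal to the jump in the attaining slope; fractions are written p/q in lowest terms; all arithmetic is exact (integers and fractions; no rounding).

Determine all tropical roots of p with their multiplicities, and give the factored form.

hull edge (i=0, c=5) to (i=1, c=1): slope -4, span 1
hull edge (i=1, c=1) to (i=2, c=-2): slope -3, span 1
hull edge (i=2, c=-2) to (i=5, c=-5): slope -1, span 3
Factored form: p(x) = -5 ⊗ (x ⊕ 1) ⊗ (x ⊕ 1) ⊗ (x ⊕ 1) ⊗ (x ⊕ 3) ⊗ (x ⊕ 4)
Answer: roots = 1 (mult 3), 3 (mult 1), 4 (mult 1)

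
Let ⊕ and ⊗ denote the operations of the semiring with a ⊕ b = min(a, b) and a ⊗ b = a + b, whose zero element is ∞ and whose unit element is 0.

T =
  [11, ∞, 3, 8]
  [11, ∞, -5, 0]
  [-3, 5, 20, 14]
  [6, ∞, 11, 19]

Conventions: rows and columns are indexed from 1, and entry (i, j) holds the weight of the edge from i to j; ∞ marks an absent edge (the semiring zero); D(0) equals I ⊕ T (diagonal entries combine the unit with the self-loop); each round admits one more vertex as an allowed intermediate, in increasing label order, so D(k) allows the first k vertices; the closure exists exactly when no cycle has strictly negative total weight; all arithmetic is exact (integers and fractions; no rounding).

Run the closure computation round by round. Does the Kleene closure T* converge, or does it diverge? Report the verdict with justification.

D(0):
  [0, ∞, 3, 8]
  [11, 0, -5, 0]
  [-3, 5, 0, 14]
  [6, ∞, 11, 0]
D(1):
  [0, ∞, 3, 8]
  [11, 0, -5, 0]
  [-3, 5, 0, 5]
  [6, ∞, 9, 0]
D(2):
  [0, ∞, 3, 8]
  [11, 0, -5, 0]
  [-3, 5, 0, 5]
  [6, ∞, 9, 0]
D(3):
  [0, 8, 3, 8]
  [-8, 0, -5, 0]
  [-3, 5, 0, 5]
  [6, 14, 9, 0]
D(4):
  [0, 8, 3, 8]
  [-8, 0, -5, 0]
  [-3, 5, 0, 5]
  [6, 14, 9, 0]
Key observation: every diagonal entry stays at the unit through all rounds, so no improving cycle exists.
Answer: CONVERGES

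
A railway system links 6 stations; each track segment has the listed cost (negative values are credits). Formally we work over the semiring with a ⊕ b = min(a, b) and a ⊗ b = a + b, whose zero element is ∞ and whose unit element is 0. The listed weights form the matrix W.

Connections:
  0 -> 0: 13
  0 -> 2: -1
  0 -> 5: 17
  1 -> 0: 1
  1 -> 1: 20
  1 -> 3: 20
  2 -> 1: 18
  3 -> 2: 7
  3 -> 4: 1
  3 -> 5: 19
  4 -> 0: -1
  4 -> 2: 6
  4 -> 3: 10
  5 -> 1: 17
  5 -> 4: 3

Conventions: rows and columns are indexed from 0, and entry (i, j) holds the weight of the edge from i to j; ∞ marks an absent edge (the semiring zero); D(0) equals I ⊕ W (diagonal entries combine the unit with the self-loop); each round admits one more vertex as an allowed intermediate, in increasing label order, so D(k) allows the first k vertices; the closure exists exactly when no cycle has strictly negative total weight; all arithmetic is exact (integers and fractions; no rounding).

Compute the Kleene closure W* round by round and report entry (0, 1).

D(0):
  [0, ∞, -1, ∞, ∞, 17]
  [1, 0, ∞, 20, ∞, ∞]
  [∞, 18, 0, ∞, ∞, ∞]
  [∞, ∞, 7, 0, 1, 19]
  [-1, ∞, 6, 10, 0, ∞]
  [∞, 17, ∞, ∞, 3, 0]
D(1):
  [0, ∞, -1, ∞, ∞, 17]
  [1, 0, 0, 20, ∞, 18]
  [∞, 18, 0, ∞, ∞, ∞]
  [∞, ∞, 7, 0, 1, 19]
  [-1, ∞, -2, 10, 0, 16]
  [∞, 17, ∞, ∞, 3, 0]
D(2):
  [0, ∞, -1, ∞, ∞, 17]
  [1, 0, 0, 20, ∞, 18]
  [19, 18, 0, 38, ∞, 36]
  [∞, ∞, 7, 0, 1, 19]
  [-1, ∞, -2, 10, 0, 16]
  [18, 17, 17, 37, 3, 0]
D(3):
  [0, 17, -1, 37, ∞, 17]
  [1, 0, 0, 20, ∞, 18]
  [19, 18, 0, 38, ∞, 36]
  [26, 25, 7, 0, 1, 19]
  [-1, 16, -2, 10, 0, 16]
  [18, 17, 17, 37, 3, 0]
D(4):
  [0, 17, -1, 37, 38, 17]
  [1, 0, 0, 20, 21, 18]
  [19, 18, 0, 38, 39, 36]
  [26, 25, 7, 0, 1, 19]
  [-1, 16, -2, 10, 0, 16]
  [18, 17, 17, 37, 3, 0]
D(5):
  [0, 17, -1, 37, 38, 17]
  [1, 0, 0, 20, 21, 18]
  [19, 18, 0, 38, 39, 36]
  [0, 17, -1, 0, 1, 17]
  [-1, 16, -2, 10, 0, 16]
  [2, 17, 1, 13, 3, 0]
D(6):
  [0, 17, -1, 30, 20, 17]
  [1, 0, 0, 20, 21, 18]
  [19, 18, 0, 38, 39, 36]
  [0, 17, -1, 0, 1, 17]
  [-1, 16, -2, 10, 0, 16]
  [2, 17, 1, 13, 3, 0]
Answer: W*[0][1] = 17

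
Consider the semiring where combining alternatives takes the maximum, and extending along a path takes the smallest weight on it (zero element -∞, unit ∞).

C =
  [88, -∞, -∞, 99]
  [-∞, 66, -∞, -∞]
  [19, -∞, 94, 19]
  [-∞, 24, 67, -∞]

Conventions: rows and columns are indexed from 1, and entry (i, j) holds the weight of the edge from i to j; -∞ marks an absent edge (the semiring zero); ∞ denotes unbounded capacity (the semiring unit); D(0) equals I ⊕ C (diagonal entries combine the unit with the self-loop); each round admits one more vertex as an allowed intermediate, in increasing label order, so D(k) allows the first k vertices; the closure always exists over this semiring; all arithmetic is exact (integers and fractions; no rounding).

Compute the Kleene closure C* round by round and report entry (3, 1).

D(0):
  [∞, -∞, -∞, 99]
  [-∞, ∞, -∞, -∞]
  [19, -∞, ∞, 19]
  [-∞, 24, 67, ∞]
D(1):
  [∞, -∞, -∞, 99]
  [-∞, ∞, -∞, -∞]
  [19, -∞, ∞, 19]
  [-∞, 24, 67, ∞]
D(2):
  [∞, -∞, -∞, 99]
  [-∞, ∞, -∞, -∞]
  [19, -∞, ∞, 19]
  [-∞, 24, 67, ∞]
D(3):
  [∞, -∞, -∞, 99]
  [-∞, ∞, -∞, -∞]
  [19, -∞, ∞, 19]
  [19, 24, 67, ∞]
D(4):
  [∞, 24, 67, 99]
  [-∞, ∞, -∞, -∞]
  [19, 19, ∞, 19]
  [19, 24, 67, ∞]
Answer: C*[3][1] = 19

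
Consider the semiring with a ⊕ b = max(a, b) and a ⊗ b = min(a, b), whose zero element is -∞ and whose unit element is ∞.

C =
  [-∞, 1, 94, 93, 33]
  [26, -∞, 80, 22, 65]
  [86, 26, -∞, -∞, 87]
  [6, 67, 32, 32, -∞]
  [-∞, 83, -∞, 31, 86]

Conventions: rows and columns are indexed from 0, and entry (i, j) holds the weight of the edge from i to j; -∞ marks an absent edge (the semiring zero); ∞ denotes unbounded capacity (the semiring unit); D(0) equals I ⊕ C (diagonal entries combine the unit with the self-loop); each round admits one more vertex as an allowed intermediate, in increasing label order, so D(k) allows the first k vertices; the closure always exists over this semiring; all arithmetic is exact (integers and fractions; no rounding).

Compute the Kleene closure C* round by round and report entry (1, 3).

D(0):
  [∞, 1, 94, 93, 33]
  [26, ∞, 80, 22, 65]
  [86, 26, ∞, -∞, 87]
  [6, 67, 32, ∞, -∞]
  [-∞, 83, -∞, 31, ∞]
D(1):
  [∞, 1, 94, 93, 33]
  [26, ∞, 80, 26, 65]
  [86, 26, ∞, 86, 87]
  [6, 67, 32, ∞, 6]
  [-∞, 83, -∞, 31, ∞]
D(2):
  [∞, 1, 94, 93, 33]
  [26, ∞, 80, 26, 65]
  [86, 26, ∞, 86, 87]
  [26, 67, 67, ∞, 65]
  [26, 83, 80, 31, ∞]
D(3):
  [∞, 26, 94, 93, 87]
  [80, ∞, 80, 80, 80]
  [86, 26, ∞, 86, 87]
  [67, 67, 67, ∞, 67]
  [80, 83, 80, 80, ∞]
D(4):
  [∞, 67, 94, 93, 87]
  [80, ∞, 80, 80, 80]
  [86, 67, ∞, 86, 87]
  [67, 67, 67, ∞, 67]
  [80, 83, 80, 80, ∞]
D(5):
  [∞, 83, 94, 93, 87]
  [80, ∞, 80, 80, 80]
  [86, 83, ∞, 86, 87]
  [67, 67, 67, ∞, 67]
  [80, 83, 80, 80, ∞]
Answer: C*[1][3] = 80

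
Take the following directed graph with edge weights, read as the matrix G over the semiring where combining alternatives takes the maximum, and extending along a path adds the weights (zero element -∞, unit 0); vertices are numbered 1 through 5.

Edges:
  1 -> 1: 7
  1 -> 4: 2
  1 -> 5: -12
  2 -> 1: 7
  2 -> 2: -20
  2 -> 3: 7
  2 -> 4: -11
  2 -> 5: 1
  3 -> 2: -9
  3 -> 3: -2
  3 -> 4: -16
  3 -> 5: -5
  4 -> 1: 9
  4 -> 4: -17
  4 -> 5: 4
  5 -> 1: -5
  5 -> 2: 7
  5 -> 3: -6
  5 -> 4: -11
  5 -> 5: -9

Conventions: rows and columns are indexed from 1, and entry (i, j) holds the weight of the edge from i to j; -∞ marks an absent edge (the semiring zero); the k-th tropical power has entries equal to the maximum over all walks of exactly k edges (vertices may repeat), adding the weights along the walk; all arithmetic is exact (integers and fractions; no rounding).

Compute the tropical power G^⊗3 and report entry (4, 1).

G^⊗2:
  [14, -5, -18, 9, 6]
  [14, 8, 5, 9, 2]
  [-2, 2, -2, -16, -7]
  [16, 11, -2, 11, -3]
  [14, -2, 14, -3, 8]
G^⊗3:
  [21, 13, 2, 16, 13]
  [21, 9, 15, 16, 13]
  [9, 0, 9, 0, 3]
  [23, 4, 18, 18, 15]
  [21, 15, 12, 16, 9]
Key observation: the optimum is the walk 4->1->1->1, with weight 9 + 7 + 7 = 23.
Optimal value attained by: walk 4->1->1->1.
Answer: (G^⊗3)[4][1] = 23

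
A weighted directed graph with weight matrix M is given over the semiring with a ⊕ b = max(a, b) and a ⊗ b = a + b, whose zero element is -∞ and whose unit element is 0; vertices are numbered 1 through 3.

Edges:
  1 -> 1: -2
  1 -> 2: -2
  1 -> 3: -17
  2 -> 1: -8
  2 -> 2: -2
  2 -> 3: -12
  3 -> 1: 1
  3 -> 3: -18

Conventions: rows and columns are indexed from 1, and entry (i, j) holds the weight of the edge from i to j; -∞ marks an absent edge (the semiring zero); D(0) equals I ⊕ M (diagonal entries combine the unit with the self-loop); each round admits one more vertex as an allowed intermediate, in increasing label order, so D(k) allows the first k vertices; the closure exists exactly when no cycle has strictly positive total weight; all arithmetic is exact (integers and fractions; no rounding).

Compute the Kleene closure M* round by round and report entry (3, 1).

D(0):
  [0, -2, -17]
  [-8, 0, -12]
  [1, -∞, 0]
D(1):
  [0, -2, -17]
  [-8, 0, -12]
  [1, -1, 0]
D(2):
  [0, -2, -14]
  [-8, 0, -12]
  [1, -1, 0]
D(3):
  [0, -2, -14]
  [-8, 0, -12]
  [1, -1, 0]
Answer: M*[3][1] = 1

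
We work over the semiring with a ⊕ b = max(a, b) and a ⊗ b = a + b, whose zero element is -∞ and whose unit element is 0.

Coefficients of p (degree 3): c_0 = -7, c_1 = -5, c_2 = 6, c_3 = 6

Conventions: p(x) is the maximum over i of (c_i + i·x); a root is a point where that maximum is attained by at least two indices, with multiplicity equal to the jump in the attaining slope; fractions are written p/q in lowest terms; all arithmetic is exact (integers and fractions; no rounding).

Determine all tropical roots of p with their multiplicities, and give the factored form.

hull edge (i=0, c=-7) to (i=2, c=6): slope 13/2, span 2
hull edge (i=2, c=6) to (i=3, c=6): slope 0, span 1
Factored form: p(x) = 6 ⊗ (x ⊕ (-13/2)) ⊗ (x ⊕ (-13/2)) ⊗ (x ⊕ 0)
Answer: roots = -13/2 (mult 2), 0 (mult 1)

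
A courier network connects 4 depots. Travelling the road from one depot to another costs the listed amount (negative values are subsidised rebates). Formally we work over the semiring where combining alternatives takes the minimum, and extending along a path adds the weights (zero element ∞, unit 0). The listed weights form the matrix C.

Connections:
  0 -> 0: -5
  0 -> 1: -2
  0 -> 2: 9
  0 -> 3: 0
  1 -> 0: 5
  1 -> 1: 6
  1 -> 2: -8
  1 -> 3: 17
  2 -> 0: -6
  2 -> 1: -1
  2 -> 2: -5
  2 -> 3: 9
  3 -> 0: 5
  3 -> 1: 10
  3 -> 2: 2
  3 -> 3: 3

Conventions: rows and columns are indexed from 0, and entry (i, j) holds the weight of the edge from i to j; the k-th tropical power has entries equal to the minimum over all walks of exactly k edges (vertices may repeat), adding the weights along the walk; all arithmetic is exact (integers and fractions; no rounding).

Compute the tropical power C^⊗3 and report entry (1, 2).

C^⊗2:
  [-10, -7, -10, -5]
  [-14, -9, -13, 1]
  [-11, -8, -10, -6]
  [-4, 1, -3, 5]
C^⊗3:
  [-16, -12, -15, -10]
  [-19, -16, -18, -14]
  [-16, -13, -16, -11]
  [-9, -6, -8, -4]
Key observation: the optimum is the walk 1->2->2->2, with weight (-8) + (-5) + (-5) = -18.
Optimal value attained by: walk 1->2->2->2.
Answer: (C^⊗3)[1][2] = -18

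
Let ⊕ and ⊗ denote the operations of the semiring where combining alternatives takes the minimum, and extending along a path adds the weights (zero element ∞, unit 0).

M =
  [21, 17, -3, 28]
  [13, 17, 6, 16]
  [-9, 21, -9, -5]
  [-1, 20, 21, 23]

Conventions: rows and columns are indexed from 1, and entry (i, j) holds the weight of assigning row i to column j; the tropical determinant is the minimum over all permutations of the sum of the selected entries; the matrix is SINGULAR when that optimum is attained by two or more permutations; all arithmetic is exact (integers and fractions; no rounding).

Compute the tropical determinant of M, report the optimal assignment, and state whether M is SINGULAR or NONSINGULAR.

σ = (1, 2, 3, 4): 21 + 17 + (-9) + 23 = 52
σ = (1, 2, 4, 3): 21 + 17 + (-5) + 21 = 54
σ = (1, 3, 2, 4): 21 + 6 + 21 + 23 = 71
σ = (1, 3, 4, 2): 21 + 6 + (-5) + 20 = 42
σ = (1, 4, 2, 3): 21 + 16 + 21 + 21 = 79
σ = (1, 4, 3, 2): 21 + 16 + (-9) + 20 = 48
σ = (2, 1, 3, 4): 17 + 13 + (-9) + 23 = 44
σ = (2, 1, 4, 3): 17 + 13 + (-5) + 21 = 46
σ = (2, 3, 1, 4): 17 + 6 + (-9) + 23 = 37
σ = (2, 3, 4, 1): 17 + 6 + (-5) + (-1) = 17
σ = (2, 4, 1, 3): 17 + 16 + (-9) + 21 = 45
σ = (2, 4, 3, 1): 17 + 16 + (-9) + (-1) = 23
σ = (3, 1, 2, 4): (-3) + 13 + 21 + 23 = 54
σ = (3, 1, 4, 2): (-3) + 13 + (-5) + 20 = 25
σ = (3, 2, 1, 4): (-3) + 17 + (-9) + 23 = 28
σ = (3, 2, 4, 1): (-3) + 17 + (-5) + (-1) = 8
σ = (3, 4, 1, 2): (-3) + 16 + (-9) + 20 = 24
σ = (3, 4, 2, 1): (-3) + 16 + 21 + (-1) = 33
σ = (4, 1, 2, 3): 28 + 13 + 21 + 21 = 83
σ = (4, 1, 3, 2): 28 + 13 + (-9) + 20 = 52
σ = (4, 2, 1, 3): 28 + 17 + (-9) + 21 = 57
σ = (4, 2, 3, 1): 28 + 17 + (-9) + (-1) = 35
σ = (4, 3, 1, 2): 28 + 6 + (-9) + 20 = 45
σ = (4, 3, 2, 1): 28 + 6 + 21 + (-1) = 54
Optimal value attained by: σ = (3, 2, 4, 1).
Answer: det⊕(M) = 8; verdict: NONSINGULAR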